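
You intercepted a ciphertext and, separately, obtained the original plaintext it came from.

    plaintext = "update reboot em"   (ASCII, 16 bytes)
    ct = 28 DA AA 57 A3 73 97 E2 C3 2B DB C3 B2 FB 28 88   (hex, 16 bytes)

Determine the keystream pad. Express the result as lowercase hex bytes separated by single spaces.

Since ct = plaintext ⊕ pad, XORing both sides with plaintext gives pad = plaintext ⊕ ct.
117 xor  40 =  93
112 xor 218 = 170
100 xor 170 = 206
 97 xor  87 =  54
116 xor 163 = 215
101 xor 115 =  22
 32 xor 151 = 183
114 xor 226 = 144
101 xor 195 = 166
 98 xor  43 =  73
111 xor 219 = 180
111 xor 195 = 172
116 xor 178 = 198
 32 xor 251 = 219
101 xor  40 =  77
109 xor 136 = 229

5d aa ce 36 d7 16 b7 90 a6 49 b4 ac c6 db 4d e5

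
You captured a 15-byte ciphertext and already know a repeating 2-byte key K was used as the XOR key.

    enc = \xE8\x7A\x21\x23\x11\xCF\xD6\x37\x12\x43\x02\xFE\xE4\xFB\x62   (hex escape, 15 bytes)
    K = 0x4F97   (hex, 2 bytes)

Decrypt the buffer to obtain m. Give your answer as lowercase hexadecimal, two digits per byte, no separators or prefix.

The 2-byte key repeats, so the effective keystream is 4f 97 4f 97 4f 97 4f 97 4f 97 4f 97 4f 97 4f.
byte 0: 232 ⊕  79 = 167
byte 1: 122 ⊕ 151 = 237
byte 2:  33 ⊕  79 = 110
byte 3:  35 ⊕ 151 = 180
byte 4:  17 ⊕  79 =  94
byte 5: 207 ⊕ 151 =  88
byte 6: 214 ⊕  79 = 153
byte 7:  55 ⊕ 151 = 160
byte 8:  18 ⊕  79 =  93
byte 9:  67 ⊕ 151 = 212
byte 10:   2 ⊕  79 =  77
byte 11: 254 ⊕ 151 = 105
byte 12: 228 ⊕  79 = 171
byte 13: 251 ⊕ 151 = 108
byte 14:  98 ⊕  79 =  45

a7ed6eb45e5899a05dd44d69ab6c2d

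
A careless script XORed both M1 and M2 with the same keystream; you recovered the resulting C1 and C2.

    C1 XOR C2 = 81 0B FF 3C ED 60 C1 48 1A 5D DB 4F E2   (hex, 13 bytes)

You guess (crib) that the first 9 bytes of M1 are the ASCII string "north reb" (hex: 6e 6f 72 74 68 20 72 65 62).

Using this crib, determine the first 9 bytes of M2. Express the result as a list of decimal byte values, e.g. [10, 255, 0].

Since C1 ⊕ C2 = M1 ⊕ M2, XORing with the guessed M1 bytes yields the corresponding M2 bytes: M2 = (C1 ⊕ C2) ⊕ M1.
byte 0: 81 xor 6e = ef
byte 1: 0b xor 6f = 64
byte 2: ff xor 72 = 8d
byte 3: 3c xor 74 = 48
byte 4: ed xor 68 = 85
byte 5: 60 xor 20 = 40
byte 6: c1 xor 72 = b3
byte 7: 48 xor 65 = 2d
byte 8: 1a xor 62 = 78

[239, 100, 141, 72, 133, 64, 179, 45, 120]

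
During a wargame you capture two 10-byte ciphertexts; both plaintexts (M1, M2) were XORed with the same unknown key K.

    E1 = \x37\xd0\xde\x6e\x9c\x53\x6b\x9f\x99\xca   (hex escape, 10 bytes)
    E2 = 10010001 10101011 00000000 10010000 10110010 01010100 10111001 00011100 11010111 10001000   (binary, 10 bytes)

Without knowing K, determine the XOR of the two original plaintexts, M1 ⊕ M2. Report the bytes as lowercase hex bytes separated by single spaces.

E1 ⊕ E2 = (M1 ⊕ K) ⊕ (M2 ⊕ K) = M1 ⊕ M2 — the shared key cancels under XOR.
 55 XOR 145 = 166
208 XOR 171 = 123
222 XOR   0 = 222
110 XOR 144 = 254
156 XOR 178 =  46
 83 XOR  84 =   7
107 XOR 185 = 210
159 XOR  28 = 131
153 XOR 215 =  78
202 XOR 136 =  66

a6 7b de fe 2e 07 d2 83 4e 42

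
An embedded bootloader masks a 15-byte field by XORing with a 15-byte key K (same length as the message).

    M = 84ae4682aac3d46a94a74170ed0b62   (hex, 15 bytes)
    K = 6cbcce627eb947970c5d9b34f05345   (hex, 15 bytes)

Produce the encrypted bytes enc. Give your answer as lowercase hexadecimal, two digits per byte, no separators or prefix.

e81288e0d47a93fd98fada441d5827

XOR is its own inverse, so applying the key byte-wise gives the result directly.
byte 0: 10000100 ^ 01101100 = 11101000
byte 1: 10101110 ^ 10111100 = 00010010
byte 2: 01000110 ^ 11001110 = 10001000
byte 3: 10000010 ^ 01100010 = 11100000
byte 4: 10101010 ^ 01111110 = 11010100
byte 5: 11000011 ^ 10111001 = 01111010
byte 6: 11010100 ^ 01000111 = 10010011
byte 7: 01101010 ^ 10010111 = 11111101
byte 8: 10010100 ^ 00001100 = 10011000
byte 9: 10100111 ^ 01011101 = 11111010
byte 10: 01000001 ^ 10011011 = 11011010
byte 11: 01110000 ^ 00110100 = 01000100
byte 12: 11101101 ^ 11110000 = 00011101
byte 13: 00001011 ^ 01010011 = 01011000
byte 14: 01100010 ^ 01000101 = 00100111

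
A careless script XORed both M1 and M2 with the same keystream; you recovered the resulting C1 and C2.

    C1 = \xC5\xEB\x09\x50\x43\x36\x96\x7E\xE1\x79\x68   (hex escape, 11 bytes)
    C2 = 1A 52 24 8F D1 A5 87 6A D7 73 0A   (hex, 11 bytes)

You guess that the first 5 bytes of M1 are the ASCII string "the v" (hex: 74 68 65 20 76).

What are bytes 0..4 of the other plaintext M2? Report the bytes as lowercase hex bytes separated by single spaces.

First, C1 ⊕ C2 = (M1 ⊕ K) ⊕ (M2 ⊕ K) = M1 ⊕ M2, so the key drops out. Then M2 = (M1 ⊕ M2) ⊕ M1 over the first 5 bytes.
byte 0: (c5 ^ 1a) ^ 74 = df ^ 74 = ab
byte 1: (eb ^ 52) ^ 68 = b9 ^ 68 = d1
byte 2: (09 ^ 24) ^ 65 = 2d ^ 65 = 48
byte 3: (50 ^ 8f) ^ 20 = df ^ 20 = ff
byte 4: (43 ^ d1) ^ 76 = 92 ^ 76 = e4

ab d1 48 ff e4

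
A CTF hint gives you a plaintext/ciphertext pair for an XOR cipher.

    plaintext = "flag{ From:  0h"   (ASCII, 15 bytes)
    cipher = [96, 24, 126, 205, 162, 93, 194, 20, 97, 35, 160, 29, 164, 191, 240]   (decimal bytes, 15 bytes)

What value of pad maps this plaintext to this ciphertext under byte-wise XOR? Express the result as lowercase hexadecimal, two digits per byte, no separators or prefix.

Since cipher = plaintext ⊕ pad, XORing both sides with plaintext gives pad = plaintext ⊕ cipher.
66 ⊕ 60 = 06
6c ⊕ 18 = 74
61 ⊕ 7e = 1f
67 ⊕ cd = aa
7b ⊕ a2 = d9
20 ⊕ 5d = 7d
46 ⊕ c2 = 84
72 ⊕ 14 = 66
6f ⊕ 61 = 0e
6d ⊕ 23 = 4e
3a ⊕ a0 = 9a
20 ⊕ 1d = 3d
20 ⊕ a4 = 84
30 ⊕ bf = 8f
68 ⊕ f0 = 98

06741faad97d84660e4e9a3d848f98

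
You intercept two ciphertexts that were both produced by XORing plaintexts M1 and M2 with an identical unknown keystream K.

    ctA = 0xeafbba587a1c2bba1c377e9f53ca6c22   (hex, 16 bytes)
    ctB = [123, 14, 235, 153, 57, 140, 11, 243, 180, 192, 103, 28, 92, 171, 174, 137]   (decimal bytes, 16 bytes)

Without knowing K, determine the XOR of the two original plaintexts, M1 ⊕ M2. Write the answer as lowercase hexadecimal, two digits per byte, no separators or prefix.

ctA ⊕ ctB = (M1 ⊕ K) ⊕ (M2 ⊕ K) = M1 ⊕ M2 — the shared key cancels under XOR.
11101010 xor 01111011 = 10010001
11111011 xor 00001110 = 11110101
10111010 xor 11101011 = 01010001
01011000 xor 10011001 = 11000001
01111010 xor 00111001 = 01000011
00011100 xor 10001100 = 10010000
00101011 xor 00001011 = 00100000
10111010 xor 11110011 = 01001001
00011100 xor 10110100 = 10101000
00110111 xor 11000000 = 11110111
01111110 xor 01100111 = 00011001
10011111 xor 00011100 = 10000011
01010011 xor 01011100 = 00001111
11001010 xor 10101011 = 01100001
01101100 xor 10101110 = 11000010
00100010 xor 10001001 = 10101011

91f551c143902049a8f719830f61c2ab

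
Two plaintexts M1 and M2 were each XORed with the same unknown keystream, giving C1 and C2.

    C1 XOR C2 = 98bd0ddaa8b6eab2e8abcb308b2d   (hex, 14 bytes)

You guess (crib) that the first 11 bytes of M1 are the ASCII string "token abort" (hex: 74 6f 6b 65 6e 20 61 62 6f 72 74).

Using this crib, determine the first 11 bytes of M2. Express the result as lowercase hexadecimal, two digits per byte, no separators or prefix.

ecd266bfc6968bd087d9bf

Since C1 ⊕ C2 = M1 ⊕ M2, XORing with the guessed M1 bytes yields the corresponding M2 bytes: M2 = (C1 ⊕ C2) ⊕ M1.
byte 0: 98 ⊕ 74 = ec
byte 1: bd ⊕ 6f = d2
byte 2: 0d ⊕ 6b = 66
byte 3: da ⊕ 65 = bf
byte 4: a8 ⊕ 6e = c6
byte 5: b6 ⊕ 20 = 96
byte 6: ea ⊕ 61 = 8b
byte 7: b2 ⊕ 62 = d0
byte 8: e8 ⊕ 6f = 87
byte 9: ab ⊕ 72 = d9
byte 10: cb ⊕ 74 = bf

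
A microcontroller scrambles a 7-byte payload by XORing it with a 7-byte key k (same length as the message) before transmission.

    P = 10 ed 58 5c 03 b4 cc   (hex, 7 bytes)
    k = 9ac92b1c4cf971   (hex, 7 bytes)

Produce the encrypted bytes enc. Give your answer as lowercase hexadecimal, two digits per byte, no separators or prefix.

8a2473404f4dbd

byte 0: 10 xor 9a = 8a
byte 1: ed xor c9 = 24
byte 2: 58 xor 2b = 73
byte 3: 5c xor 1c = 40
byte 4: 03 xor 4c = 4f
byte 5: b4 xor f9 = 4d
byte 6: cc xor 71 = bd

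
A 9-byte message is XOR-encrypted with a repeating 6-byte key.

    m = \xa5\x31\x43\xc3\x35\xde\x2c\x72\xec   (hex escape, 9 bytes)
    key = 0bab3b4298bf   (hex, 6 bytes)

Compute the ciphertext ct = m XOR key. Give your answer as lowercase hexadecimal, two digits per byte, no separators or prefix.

The 6-byte key repeats, so the effective keystream is 0b ab 3b 42 98 bf 0b ab 3b.
byte 0: a5 XOR 0b = ae
byte 1: 31 XOR ab = 9a
byte 2: 43 XOR 3b = 78
byte 3: c3 XOR 42 = 81
byte 4: 35 XOR 98 = ad
byte 5: de XOR bf = 61
byte 6: 2c XOR 0b = 27
byte 7: 72 XOR ab = d9
byte 8: ec XOR 3b = d7

ae9a7881ad6127d9d7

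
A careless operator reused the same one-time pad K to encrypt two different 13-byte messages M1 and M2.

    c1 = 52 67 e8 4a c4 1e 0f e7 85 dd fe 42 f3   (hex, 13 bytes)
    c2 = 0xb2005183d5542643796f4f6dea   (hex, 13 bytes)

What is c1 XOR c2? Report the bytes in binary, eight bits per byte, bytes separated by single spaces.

11100000 01100111 10111001 11001001 00010001 01001010 00101001 10100100 11111100 10110010 10110001 00101111 00011001

c1 ⊕ c2 = (M1 ⊕ K) ⊕ (M2 ⊕ K) = M1 ⊕ M2 — the shared key cancels under XOR.
byte 0: 52 XOR b2 = e0
byte 1: 67 XOR 00 = 67
byte 2: e8 XOR 51 = b9
byte 3: 4a XOR 83 = c9
byte 4: c4 XOR d5 = 11
byte 5: 1e XOR 54 = 4a
byte 6: 0f XOR 26 = 29
byte 7: e7 XOR 43 = a4
byte 8: 85 XOR 79 = fc
byte 9: dd XOR 6f = b2
byte 10: fe XOR 4f = b1
byte 11: 42 XOR 6d = 2f
byte 12: f3 XOR ea = 19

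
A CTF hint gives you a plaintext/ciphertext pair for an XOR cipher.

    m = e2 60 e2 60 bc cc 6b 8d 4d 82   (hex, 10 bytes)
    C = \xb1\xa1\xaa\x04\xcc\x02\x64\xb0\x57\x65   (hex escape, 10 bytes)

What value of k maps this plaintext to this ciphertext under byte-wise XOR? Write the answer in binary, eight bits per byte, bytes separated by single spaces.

01010011 11000001 01001000 01100100 01110000 11001110 00001111 00111101 00011010 11100111

Since C = m ⊕ k, XORing both sides with m gives k = m ⊕ C.
e2 XOR b1 = 53
60 XOR a1 = c1
e2 XOR aa = 48
60 XOR 04 = 64
bc XOR cc = 70
cc XOR 02 = ce
6b XOR 64 = 0f
8d XOR b0 = 3d
4d XOR 57 = 1a
82 XOR 65 = e7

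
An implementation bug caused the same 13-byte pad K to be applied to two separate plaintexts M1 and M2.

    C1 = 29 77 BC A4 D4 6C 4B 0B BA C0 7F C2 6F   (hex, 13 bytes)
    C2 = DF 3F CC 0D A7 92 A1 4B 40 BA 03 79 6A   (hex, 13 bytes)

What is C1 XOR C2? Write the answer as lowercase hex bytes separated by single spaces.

f6 48 70 a9 73 fe ea 40 fa 7a 7c bb 05

C1 ⊕ C2 = (M1 ⊕ K) ⊕ (M2 ⊕ K) = M1 ⊕ M2 — the shared key cancels under XOR.
29 ^ df = f6
77 ^ 3f = 48
bc ^ cc = 70
a4 ^ 0d = a9
d4 ^ a7 = 73
6c ^ 92 = fe
4b ^ a1 = ea
0b ^ 4b = 40
ba ^ 40 = fa
c0 ^ ba = 7a
7f ^ 03 = 7c
c2 ^ 79 = bb
6f ^ 6a = 05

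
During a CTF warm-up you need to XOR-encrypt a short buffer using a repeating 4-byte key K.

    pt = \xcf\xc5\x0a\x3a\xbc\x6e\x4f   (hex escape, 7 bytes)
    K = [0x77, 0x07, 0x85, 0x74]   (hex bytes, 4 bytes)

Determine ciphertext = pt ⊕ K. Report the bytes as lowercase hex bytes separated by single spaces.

The 4-byte key repeats, so the effective keystream is 77 07 85 74 77 07 85.
byte 0: 11001111 ^ 01110111 = 10111000
byte 1: 11000101 ^ 00000111 = 11000010
byte 2: 00001010 ^ 10000101 = 10001111
byte 3: 00111010 ^ 01110100 = 01001110
byte 4: 10111100 ^ 01110111 = 11001011
byte 5: 01101110 ^ 00000111 = 01101001
byte 6: 01001111 ^ 10000101 = 11001010

b8 c2 8f 4e cb 69 ca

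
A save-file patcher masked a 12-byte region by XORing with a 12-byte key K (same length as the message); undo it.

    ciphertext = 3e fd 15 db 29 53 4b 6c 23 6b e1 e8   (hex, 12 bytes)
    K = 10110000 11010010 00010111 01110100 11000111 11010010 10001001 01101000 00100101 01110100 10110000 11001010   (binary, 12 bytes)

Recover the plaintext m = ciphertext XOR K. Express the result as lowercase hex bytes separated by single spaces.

8e 2f 02 af ee 81 c2 04 06 1f 51 22

3e ^ b0 = 8e
fd ^ d2 = 2f
15 ^ 17 = 02
db ^ 74 = af
29 ^ c7 = ee
53 ^ d2 = 81
4b ^ 89 = c2
6c ^ 68 = 04
23 ^ 25 = 06
6b ^ 74 = 1f
e1 ^ b0 = 51
e8 ^ ca = 22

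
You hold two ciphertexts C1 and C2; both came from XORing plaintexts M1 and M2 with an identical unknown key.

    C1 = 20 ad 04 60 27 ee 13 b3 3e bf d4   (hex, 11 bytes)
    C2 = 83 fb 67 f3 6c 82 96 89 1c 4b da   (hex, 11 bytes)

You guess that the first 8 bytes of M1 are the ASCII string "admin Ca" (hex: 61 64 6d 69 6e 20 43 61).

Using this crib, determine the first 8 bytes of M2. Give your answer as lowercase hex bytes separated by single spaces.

c2 32 0e fa 25 4c c6 5b

First, C1 ⊕ C2 = (M1 ⊕ K) ⊕ (M2 ⊕ K) = M1 ⊕ M2, so the key drops out. Then M2 = (M1 ⊕ M2) ⊕ M1 over the first 8 bytes.
byte 0: (20 ^ 83) ^ 61 = a3 ^ 61 = c2
byte 1: (ad ^ fb) ^ 64 = 56 ^ 64 = 32
byte 2: (04 ^ 67) ^ 6d = 63 ^ 6d = 0e
byte 3: (60 ^ f3) ^ 69 = 93 ^ 69 = fa
byte 4: (27 ^ 6c) ^ 6e = 4b ^ 6e = 25
byte 5: (ee ^ 82) ^ 20 = 6c ^ 20 = 4c
byte 6: (13 ^ 96) ^ 43 = 85 ^ 43 = c6
byte 7: (b3 ^ 89) ^ 61 = 3a ^ 61 = 5b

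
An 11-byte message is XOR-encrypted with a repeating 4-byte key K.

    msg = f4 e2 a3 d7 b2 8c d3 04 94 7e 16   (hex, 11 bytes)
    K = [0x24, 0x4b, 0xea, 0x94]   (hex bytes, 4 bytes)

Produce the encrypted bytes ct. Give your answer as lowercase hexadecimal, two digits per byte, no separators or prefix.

d0a9494396c73990b035fc

The 4-byte key repeats, so the effective keystream is 24 4b ea 94 24 4b ea 94 24 4b ea.
byte 0: f4 XOR 24 = d0
byte 1: e2 XOR 4b = a9
byte 2: a3 XOR ea = 49
byte 3: d7 XOR 94 = 43
byte 4: b2 XOR 24 = 96
byte 5: 8c XOR 4b = c7
byte 6: d3 XOR ea = 39
byte 7: 04 XOR 94 = 90
byte 8: 94 XOR 24 = b0
byte 9: 7e XOR 4b = 35
byte 10: 16 XOR ea = fc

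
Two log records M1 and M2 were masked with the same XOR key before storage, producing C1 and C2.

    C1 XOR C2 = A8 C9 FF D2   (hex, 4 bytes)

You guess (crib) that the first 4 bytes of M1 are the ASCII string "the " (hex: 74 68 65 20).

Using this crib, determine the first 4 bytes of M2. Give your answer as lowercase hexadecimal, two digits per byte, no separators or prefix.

Since C1 ⊕ C2 = M1 ⊕ M2, XORing with the guessed M1 bytes yields the corresponding M2 bytes: M2 = (C1 ⊕ C2) ⊕ M1.
byte 0: a8 ⊕ 74 = dc
byte 1: c9 ⊕ 68 = a1
byte 2: ff ⊕ 65 = 9a
byte 3: d2 ⊕ 20 = f2

dca19af2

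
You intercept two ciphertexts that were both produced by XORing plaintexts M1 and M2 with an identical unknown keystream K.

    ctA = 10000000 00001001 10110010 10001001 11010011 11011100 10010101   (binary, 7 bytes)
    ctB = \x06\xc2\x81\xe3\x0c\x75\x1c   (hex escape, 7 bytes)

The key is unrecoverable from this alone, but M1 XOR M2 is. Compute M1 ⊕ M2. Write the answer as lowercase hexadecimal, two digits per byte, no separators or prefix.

ctA ⊕ ctB = (M1 ⊕ K) ⊕ (M2 ⊕ K) = M1 ⊕ M2 — the shared key cancels under XOR.
80 ^ 06 = 86
09 ^ c2 = cb
b2 ^ 81 = 33
89 ^ e3 = 6a
d3 ^ 0c = df
dc ^ 75 = a9
95 ^ 1c = 89

86cb336adfa989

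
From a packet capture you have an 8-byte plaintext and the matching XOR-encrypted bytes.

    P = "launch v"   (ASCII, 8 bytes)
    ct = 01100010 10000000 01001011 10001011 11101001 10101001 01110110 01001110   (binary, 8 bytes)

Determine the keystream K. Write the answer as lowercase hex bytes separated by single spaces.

0e e1 3e e5 8a c1 56 38

Since ct = P ⊕ K, XORing both sides with P gives K = P ⊕ ct.
byte 0: 108 ⊕  98 =  14
byte 1:  97 ⊕ 128 = 225
byte 2: 117 ⊕  75 =  62
byte 3: 110 ⊕ 139 = 229
byte 4:  99 ⊕ 233 = 138
byte 5: 104 ⊕ 169 = 193
byte 6:  32 ⊕ 118 =  86
byte 7: 118 ⊕  78 =  56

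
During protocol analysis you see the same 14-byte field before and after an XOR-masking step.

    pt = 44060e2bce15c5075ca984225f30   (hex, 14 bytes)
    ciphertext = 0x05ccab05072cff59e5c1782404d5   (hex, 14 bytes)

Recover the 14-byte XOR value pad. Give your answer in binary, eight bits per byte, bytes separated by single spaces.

01000001 11001010 10100101 00101110 11001001 00111001 00111010 01011110 10111001 01101000 11111100 00000110 01011011 11100101

Since ciphertext = pt ⊕ pad, XORing both sides with pt gives pad = pt ⊕ ciphertext.
44 ^ 05 = 41
06 ^ cc = ca
0e ^ ab = a5
2b ^ 05 = 2e
ce ^ 07 = c9
15 ^ 2c = 39
c5 ^ ff = 3a
07 ^ 59 = 5e
5c ^ e5 = b9
a9 ^ c1 = 68
84 ^ 78 = fc
22 ^ 24 = 06
5f ^ 04 = 5b
30 ^ d5 = e5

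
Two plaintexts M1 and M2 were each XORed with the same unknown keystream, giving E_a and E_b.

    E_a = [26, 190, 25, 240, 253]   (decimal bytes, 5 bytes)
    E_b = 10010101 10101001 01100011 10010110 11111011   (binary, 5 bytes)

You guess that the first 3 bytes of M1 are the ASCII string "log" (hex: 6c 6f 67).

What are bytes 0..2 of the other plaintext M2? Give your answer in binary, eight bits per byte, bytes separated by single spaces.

First, E_a ⊕ E_b = (M1 ⊕ K) ⊕ (M2 ⊕ K) = M1 ⊕ M2, so the key drops out. Then M2 = (M1 ⊕ M2) ⊕ M1 over the first 3 bytes.
byte 0: (1a xor 95) xor 6c = 8f xor 6c = e3
byte 1: (be xor a9) xor 6f = 17 xor 6f = 78
byte 2: (19 xor 63) xor 67 = 7a xor 67 = 1d

11100011 01111000 00011101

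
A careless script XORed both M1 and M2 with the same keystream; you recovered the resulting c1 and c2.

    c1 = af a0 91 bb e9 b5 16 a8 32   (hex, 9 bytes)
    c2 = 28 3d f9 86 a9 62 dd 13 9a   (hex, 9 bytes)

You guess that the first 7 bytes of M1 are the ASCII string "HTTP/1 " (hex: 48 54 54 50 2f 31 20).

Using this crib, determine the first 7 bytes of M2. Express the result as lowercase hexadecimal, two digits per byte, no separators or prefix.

cfc93c6d6fe6eb

First, c1 ⊕ c2 = (M1 ⊕ K) ⊕ (M2 ⊕ K) = M1 ⊕ M2, so the key drops out. Then M2 = (M1 ⊕ M2) ⊕ M1 over the first 7 bytes.
byte 0: (af xor 28) xor 48 = 87 xor 48 = cf
byte 1: (a0 xor 3d) xor 54 = 9d xor 54 = c9
byte 2: (91 xor f9) xor 54 = 68 xor 54 = 3c
byte 3: (bb xor 86) xor 50 = 3d xor 50 = 6d
byte 4: (e9 xor a9) xor 2f = 40 xor 2f = 6f
byte 5: (b5 xor 62) xor 31 = d7 xor 31 = e6
byte 6: (16 xor dd) xor 20 = cb xor 20 = eb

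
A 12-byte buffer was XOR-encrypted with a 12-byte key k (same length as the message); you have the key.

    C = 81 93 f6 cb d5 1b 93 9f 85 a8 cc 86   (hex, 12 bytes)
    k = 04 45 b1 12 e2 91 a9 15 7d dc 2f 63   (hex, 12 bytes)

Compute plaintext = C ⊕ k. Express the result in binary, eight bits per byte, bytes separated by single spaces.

10000101 11010110 01000111 11011001 00110111 10001010 00111010 10001010 11111000 01110100 11100011 11100101

81 ⊕ 04 = 85
93 ⊕ 45 = d6
f6 ⊕ b1 = 47
cb ⊕ 12 = d9
d5 ⊕ e2 = 37
1b ⊕ 91 = 8a
93 ⊕ a9 = 3a
9f ⊕ 15 = 8a
85 ⊕ 7d = f8
a8 ⊕ dc = 74
cc ⊕ 2f = e3
86 ⊕ 63 = e5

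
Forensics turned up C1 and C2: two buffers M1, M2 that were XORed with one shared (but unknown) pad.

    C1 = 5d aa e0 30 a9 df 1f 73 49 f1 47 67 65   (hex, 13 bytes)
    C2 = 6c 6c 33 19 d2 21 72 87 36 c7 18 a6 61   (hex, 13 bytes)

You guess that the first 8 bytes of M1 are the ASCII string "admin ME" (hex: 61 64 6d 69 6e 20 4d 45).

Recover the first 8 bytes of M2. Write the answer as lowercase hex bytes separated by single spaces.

50 a2 be 40 15 de 20 b1

First, C1 ⊕ C2 = (M1 ⊕ K) ⊕ (M2 ⊕ K) = M1 ⊕ M2, so the key drops out. Then M2 = (M1 ⊕ M2) ⊕ M1 over the first 8 bytes.
byte 0: (5d ^ 6c) ^ 61 = 31 ^ 61 = 50
byte 1: (aa ^ 6c) ^ 64 = c6 ^ 64 = a2
byte 2: (e0 ^ 33) ^ 6d = d3 ^ 6d = be
byte 3: (30 ^ 19) ^ 69 = 29 ^ 69 = 40
byte 4: (a9 ^ d2) ^ 6e = 7b ^ 6e = 15
byte 5: (df ^ 21) ^ 20 = fe ^ 20 = de
byte 6: (1f ^ 72) ^ 4d = 6d ^ 4d = 20
byte 7: (73 ^ 87) ^ 45 = f4 ^ 45 = b1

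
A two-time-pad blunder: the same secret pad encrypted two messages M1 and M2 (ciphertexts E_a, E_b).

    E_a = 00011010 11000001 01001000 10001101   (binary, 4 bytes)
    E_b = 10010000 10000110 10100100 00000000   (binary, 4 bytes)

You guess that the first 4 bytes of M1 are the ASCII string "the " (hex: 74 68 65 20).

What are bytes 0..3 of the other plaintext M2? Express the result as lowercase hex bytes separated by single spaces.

fe 2f 89 ad

First, E_a ⊕ E_b = (M1 ⊕ K) ⊕ (M2 ⊕ K) = M1 ⊕ M2, so the key drops out. Then M2 = (M1 ⊕ M2) ⊕ M1 over the first 4 bytes.
byte 0: (1a ⊕ 90) ⊕ 74 = 8a ⊕ 74 = fe
byte 1: (c1 ⊕ 86) ⊕ 68 = 47 ⊕ 68 = 2f
byte 2: (48 ⊕ a4) ⊕ 65 = ec ⊕ 65 = 89
byte 3: (8d ⊕ 00) ⊕ 20 = 8d ⊕ 20 = ad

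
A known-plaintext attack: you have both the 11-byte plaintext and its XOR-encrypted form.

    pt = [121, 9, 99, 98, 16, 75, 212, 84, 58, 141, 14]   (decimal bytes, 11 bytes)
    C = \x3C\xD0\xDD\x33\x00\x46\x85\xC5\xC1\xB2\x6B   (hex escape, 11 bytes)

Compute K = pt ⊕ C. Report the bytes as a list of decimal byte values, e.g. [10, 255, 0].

Since C = pt ⊕ K, XORing both sides with pt gives K = pt ⊕ C.
byte 0: 79 ⊕ 3c = 45
byte 1: 09 ⊕ d0 = d9
byte 2: 63 ⊕ dd = be
byte 3: 62 ⊕ 33 = 51
byte 4: 10 ⊕ 00 = 10
byte 5: 4b ⊕ 46 = 0d
byte 6: d4 ⊕ 85 = 51
byte 7: 54 ⊕ c5 = 91
byte 8: 3a ⊕ c1 = fb
byte 9: 8d ⊕ b2 = 3f
byte 10: 0e ⊕ 6b = 65

[69, 217, 190, 81, 16, 13, 81, 145, 251, 63, 101]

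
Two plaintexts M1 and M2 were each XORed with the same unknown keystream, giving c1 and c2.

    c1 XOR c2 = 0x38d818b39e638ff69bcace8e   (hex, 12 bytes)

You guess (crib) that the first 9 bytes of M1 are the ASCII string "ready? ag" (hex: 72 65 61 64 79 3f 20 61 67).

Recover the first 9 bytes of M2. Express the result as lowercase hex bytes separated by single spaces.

Since c1 ⊕ c2 = M1 ⊕ M2, XORing with the guessed M1 bytes yields the corresponding M2 bytes: M2 = (c1 ⊕ c2) ⊕ M1.
byte 0: 38 XOR 72 = 4a
byte 1: d8 XOR 65 = bd
byte 2: 18 XOR 61 = 79
byte 3: b3 XOR 64 = d7
byte 4: 9e XOR 79 = e7
byte 5: 63 XOR 3f = 5c
byte 6: 8f XOR 20 = af
byte 7: f6 XOR 61 = 97
byte 8: 9b XOR 67 = fc

4a bd 79 d7 e7 5c af 97 fc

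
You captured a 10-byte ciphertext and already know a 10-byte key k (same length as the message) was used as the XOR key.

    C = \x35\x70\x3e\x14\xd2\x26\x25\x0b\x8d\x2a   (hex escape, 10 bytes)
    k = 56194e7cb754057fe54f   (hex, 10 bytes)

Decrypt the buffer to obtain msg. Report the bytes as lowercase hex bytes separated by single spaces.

XOR is its own inverse, so applying the key byte-wise gives the result directly.
byte 0: 00110101 ^ 01010110 = 01100011
byte 1: 01110000 ^ 00011001 = 01101001
byte 2: 00111110 ^ 01001110 = 01110000
byte 3: 00010100 ^ 01111100 = 01101000
byte 4: 11010010 ^ 10110111 = 01100101
byte 5: 00100110 ^ 01010100 = 01110010
byte 6: 00100101 ^ 00000101 = 00100000
byte 7: 00001011 ^ 01111111 = 01110100
byte 8: 10001101 ^ 11100101 = 01101000
byte 9: 00101010 ^ 01001111 = 01100101

63 69 70 68 65 72 20 74 68 65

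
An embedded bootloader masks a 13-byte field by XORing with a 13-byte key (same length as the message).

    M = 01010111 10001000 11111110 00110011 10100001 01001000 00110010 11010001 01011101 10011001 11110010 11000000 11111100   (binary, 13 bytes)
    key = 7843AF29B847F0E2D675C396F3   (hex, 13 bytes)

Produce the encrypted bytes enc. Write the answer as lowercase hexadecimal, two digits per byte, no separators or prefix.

2fcb511a190fc2338bec31560f

XOR is its own inverse, so applying the key byte-wise gives the result directly.
 87 XOR 120 =  47
136 XOR  67 = 203
254 XOR 175 =  81
 51 XOR  41 =  26
161 XOR 184 =  25
 72 XOR  71 =  15
 50 XOR 240 = 194
209 XOR 226 =  51
 93 XOR 214 = 139
153 XOR 117 = 236
242 XOR 195 =  49
192 XOR 150 =  86
252 XOR 243 =  15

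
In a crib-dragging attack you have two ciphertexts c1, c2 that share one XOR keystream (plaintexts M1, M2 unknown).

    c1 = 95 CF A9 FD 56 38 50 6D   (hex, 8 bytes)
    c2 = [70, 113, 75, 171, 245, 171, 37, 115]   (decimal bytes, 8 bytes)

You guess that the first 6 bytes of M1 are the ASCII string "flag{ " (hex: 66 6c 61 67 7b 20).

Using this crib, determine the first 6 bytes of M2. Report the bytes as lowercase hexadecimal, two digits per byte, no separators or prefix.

First, c1 ⊕ c2 = (M1 ⊕ K) ⊕ (M2 ⊕ K) = M1 ⊕ M2, so the key drops out. Then M2 = (M1 ⊕ M2) ⊕ M1 over the first 6 bytes.
byte 0: (95 xor 46) xor 66 = d3 xor 66 = b5
byte 1: (cf xor 71) xor 6c = be xor 6c = d2
byte 2: (a9 xor 4b) xor 61 = e2 xor 61 = 83
byte 3: (fd xor ab) xor 67 = 56 xor 67 = 31
byte 4: (56 xor f5) xor 7b = a3 xor 7b = d8
byte 5: (38 xor ab) xor 20 = 93 xor 20 = b3

b5d28331d8b3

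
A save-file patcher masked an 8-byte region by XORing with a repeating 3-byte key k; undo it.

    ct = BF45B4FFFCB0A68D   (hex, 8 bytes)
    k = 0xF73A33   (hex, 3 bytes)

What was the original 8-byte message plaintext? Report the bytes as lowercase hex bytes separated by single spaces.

The 3-byte key repeats, so the effective keystream is f7 3a 33 f7 3a 33 f7 3a.
byte 0: bf xor f7 = 48
byte 1: 45 xor 3a = 7f
byte 2: b4 xor 33 = 87
byte 3: ff xor f7 = 08
byte 4: fc xor 3a = c6
byte 5: b0 xor 33 = 83
byte 6: a6 xor f7 = 51
byte 7: 8d xor 3a = b7

48 7f 87 08 c6 83 51 b7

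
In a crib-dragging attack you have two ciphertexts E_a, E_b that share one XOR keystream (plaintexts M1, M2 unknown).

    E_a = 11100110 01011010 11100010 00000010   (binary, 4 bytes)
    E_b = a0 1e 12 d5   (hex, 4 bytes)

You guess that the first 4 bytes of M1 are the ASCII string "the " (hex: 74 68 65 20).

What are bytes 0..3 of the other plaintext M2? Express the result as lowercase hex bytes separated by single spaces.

32 2c 95 f7

First, E_a ⊕ E_b = (M1 ⊕ K) ⊕ (M2 ⊕ K) = M1 ⊕ M2, so the key drops out. Then M2 = (M1 ⊕ M2) ⊕ M1 over the first 4 bytes.
byte 0: (e6 xor a0) xor 74 = 46 xor 74 = 32
byte 1: (5a xor 1e) xor 68 = 44 xor 68 = 2c
byte 2: (e2 xor 12) xor 65 = f0 xor 65 = 95
byte 3: (02 xor d5) xor 20 = d7 xor 20 = f7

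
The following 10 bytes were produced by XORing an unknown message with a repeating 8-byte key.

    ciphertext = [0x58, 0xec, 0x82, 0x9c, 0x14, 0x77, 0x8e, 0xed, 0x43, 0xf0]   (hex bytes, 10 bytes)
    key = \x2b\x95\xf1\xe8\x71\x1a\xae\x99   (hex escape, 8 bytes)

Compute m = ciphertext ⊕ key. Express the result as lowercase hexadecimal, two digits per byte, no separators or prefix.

73797374656d20746865

The 8-byte key repeats, so the effective keystream is 2b 95 f1 e8 71 1a ae 99 2b 95.
byte 0:  88 ^  43 = 115
byte 1: 236 ^ 149 = 121
byte 2: 130 ^ 241 = 115
byte 3: 156 ^ 232 = 116
byte 4:  20 ^ 113 = 101
byte 5: 119 ^  26 = 109
byte 6: 142 ^ 174 =  32
byte 7: 237 ^ 153 = 116
byte 8:  67 ^  43 = 104
byte 9: 240 ^ 149 = 101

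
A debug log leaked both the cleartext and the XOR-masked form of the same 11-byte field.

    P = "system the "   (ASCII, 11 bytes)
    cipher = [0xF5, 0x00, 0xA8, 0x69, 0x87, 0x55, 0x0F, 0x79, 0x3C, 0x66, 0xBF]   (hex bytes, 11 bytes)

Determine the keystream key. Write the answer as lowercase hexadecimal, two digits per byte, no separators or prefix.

8679db1de2382f0d54039f

Since cipher = P ⊕ key, XORing both sides with P gives key = P ⊕ cipher.
73 ⊕ f5 = 86
79 ⊕ 00 = 79
73 ⊕ a8 = db
74 ⊕ 69 = 1d
65 ⊕ 87 = e2
6d ⊕ 55 = 38
20 ⊕ 0f = 2f
74 ⊕ 79 = 0d
68 ⊕ 3c = 54
65 ⊕ 66 = 03
20 ⊕ bf = 9f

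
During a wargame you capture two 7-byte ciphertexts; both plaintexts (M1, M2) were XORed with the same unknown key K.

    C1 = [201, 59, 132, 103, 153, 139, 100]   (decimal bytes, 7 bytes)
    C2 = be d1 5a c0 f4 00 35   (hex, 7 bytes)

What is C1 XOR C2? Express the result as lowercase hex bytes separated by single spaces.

77 ea de a7 6d 8b 51

C1 ⊕ C2 = (M1 ⊕ K) ⊕ (M2 ⊕ K) = M1 ⊕ M2 — the shared key cancels under XOR.
byte 0: 11001001 ⊕ 10111110 = 01110111
byte 1: 00111011 ⊕ 11010001 = 11101010
byte 2: 10000100 ⊕ 01011010 = 11011110
byte 3: 01100111 ⊕ 11000000 = 10100111
byte 4: 10011001 ⊕ 11110100 = 01101101
byte 5: 10001011 ⊕ 00000000 = 10001011
byte 6: 01100100 ⊕ 00110101 = 01010001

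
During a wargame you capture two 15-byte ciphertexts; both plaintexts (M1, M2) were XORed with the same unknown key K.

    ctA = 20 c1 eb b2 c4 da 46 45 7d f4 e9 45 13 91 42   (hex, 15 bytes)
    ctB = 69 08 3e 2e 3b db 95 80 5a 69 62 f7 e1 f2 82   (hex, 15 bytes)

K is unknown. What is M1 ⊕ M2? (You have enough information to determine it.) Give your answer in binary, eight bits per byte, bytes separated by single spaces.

01001001 11001001 11010101 10011100 11111111 00000001 11010011 11000101 00100111 10011101 10001011 10110010 11110010 01100011 11000000

ctA ⊕ ctB = (M1 ⊕ K) ⊕ (M2 ⊕ K) = M1 ⊕ M2 — the shared key cancels under XOR.
byte 0: 00100000 xor 01101001 = 01001001
byte 1: 11000001 xor 00001000 = 11001001
byte 2: 11101011 xor 00111110 = 11010101
byte 3: 10110010 xor 00101110 = 10011100
byte 4: 11000100 xor 00111011 = 11111111
byte 5: 11011010 xor 11011011 = 00000001
byte 6: 01000110 xor 10010101 = 11010011
byte 7: 01000101 xor 10000000 = 11000101
byte 8: 01111101 xor 01011010 = 00100111
byte 9: 11110100 xor 01101001 = 10011101
byte 10: 11101001 xor 01100010 = 10001011
byte 11: 01000101 xor 11110111 = 10110010
byte 12: 00010011 xor 11100001 = 11110010
byte 13: 10010001 xor 11110010 = 01100011
byte 14: 01000010 xor 10000010 = 11000000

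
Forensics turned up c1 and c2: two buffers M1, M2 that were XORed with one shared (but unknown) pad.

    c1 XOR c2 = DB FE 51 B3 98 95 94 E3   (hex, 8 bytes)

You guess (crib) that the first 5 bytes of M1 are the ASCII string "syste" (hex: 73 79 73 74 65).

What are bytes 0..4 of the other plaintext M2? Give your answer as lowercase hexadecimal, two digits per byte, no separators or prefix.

Since c1 ⊕ c2 = M1 ⊕ M2, XORing with the guessed M1 bytes yields the corresponding M2 bytes: M2 = (c1 ⊕ c2) ⊕ M1.
db XOR 73 = a8
fe XOR 79 = 87
51 XOR 73 = 22
b3 XOR 74 = c7
98 XOR 65 = fd

a88722c7fd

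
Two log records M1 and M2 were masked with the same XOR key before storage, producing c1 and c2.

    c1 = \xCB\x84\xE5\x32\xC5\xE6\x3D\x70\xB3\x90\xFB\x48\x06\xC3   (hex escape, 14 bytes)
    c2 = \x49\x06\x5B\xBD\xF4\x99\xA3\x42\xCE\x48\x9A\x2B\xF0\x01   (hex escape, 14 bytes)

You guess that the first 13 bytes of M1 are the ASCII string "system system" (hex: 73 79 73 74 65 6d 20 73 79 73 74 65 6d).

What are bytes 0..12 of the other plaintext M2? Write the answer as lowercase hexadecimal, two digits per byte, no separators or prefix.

f1fbcdfb5412be4104ab15069b

First, c1 ⊕ c2 = (M1 ⊕ K) ⊕ (M2 ⊕ K) = M1 ⊕ M2, so the key drops out. Then M2 = (M1 ⊕ M2) ⊕ M1 over the first 13 bytes.
byte 0: (cb ^ 49) ^ 73 = 82 ^ 73 = f1
byte 1: (84 ^ 06) ^ 79 = 82 ^ 79 = fb
byte 2: (e5 ^ 5b) ^ 73 = be ^ 73 = cd
byte 3: (32 ^ bd) ^ 74 = 8f ^ 74 = fb
byte 4: (c5 ^ f4) ^ 65 = 31 ^ 65 = 54
byte 5: (e6 ^ 99) ^ 6d = 7f ^ 6d = 12
byte 6: (3d ^ a3) ^ 20 = 9e ^ 20 = be
byte 7: (70 ^ 42) ^ 73 = 32 ^ 73 = 41
byte 8: (b3 ^ ce) ^ 79 = 7d ^ 79 = 04
byte 9: (90 ^ 48) ^ 73 = d8 ^ 73 = ab
byte 10: (fb ^ 9a) ^ 74 = 61 ^ 74 = 15
byte 11: (48 ^ 2b) ^ 65 = 63 ^ 65 = 06
byte 12: (06 ^ f0) ^ 6d = f6 ^ 6d = 9b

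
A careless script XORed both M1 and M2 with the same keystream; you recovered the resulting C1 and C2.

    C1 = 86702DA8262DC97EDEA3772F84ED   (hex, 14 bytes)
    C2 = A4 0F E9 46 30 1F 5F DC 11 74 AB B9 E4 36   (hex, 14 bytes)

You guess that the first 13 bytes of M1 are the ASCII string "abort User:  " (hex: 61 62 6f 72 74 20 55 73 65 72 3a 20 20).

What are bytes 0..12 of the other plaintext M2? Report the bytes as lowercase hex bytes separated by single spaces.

First, C1 ⊕ C2 = (M1 ⊕ K) ⊕ (M2 ⊕ K) = M1 ⊕ M2, so the key drops out. Then M2 = (M1 ⊕ M2) ⊕ M1 over the first 13 bytes.
byte 0: (86 XOR a4) XOR 61 = 22 XOR 61 = 43
byte 1: (70 XOR 0f) XOR 62 = 7f XOR 62 = 1d
byte 2: (2d XOR e9) XOR 6f = c4 XOR 6f = ab
byte 3: (a8 XOR 46) XOR 72 = ee XOR 72 = 9c
byte 4: (26 XOR 30) XOR 74 = 16 XOR 74 = 62
byte 5: (2d XOR 1f) XOR 20 = 32 XOR 20 = 12
byte 6: (c9 XOR 5f) XOR 55 = 96 XOR 55 = c3
byte 7: (7e XOR dc) XOR 73 = a2 XOR 73 = d1
byte 8: (de XOR 11) XOR 65 = cf XOR 65 = aa
byte 9: (a3 XOR 74) XOR 72 = d7 XOR 72 = a5
byte 10: (77 XOR ab) XOR 3a = dc XOR 3a = e6
byte 11: (2f XOR b9) XOR 20 = 96 XOR 20 = b6
byte 12: (84 XOR e4) XOR 20 = 60 XOR 20 = 40

43 1d ab 9c 62 12 c3 d1 aa a5 e6 b6 40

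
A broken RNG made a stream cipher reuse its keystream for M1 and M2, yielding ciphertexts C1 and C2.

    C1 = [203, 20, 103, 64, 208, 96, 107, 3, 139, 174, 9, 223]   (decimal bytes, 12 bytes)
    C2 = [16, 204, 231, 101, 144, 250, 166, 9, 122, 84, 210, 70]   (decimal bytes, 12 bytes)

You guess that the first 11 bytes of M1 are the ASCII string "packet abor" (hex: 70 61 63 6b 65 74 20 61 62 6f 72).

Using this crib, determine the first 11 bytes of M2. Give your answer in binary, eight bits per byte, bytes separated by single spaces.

First, C1 ⊕ C2 = (M1 ⊕ K) ⊕ (M2 ⊕ K) = M1 ⊕ M2, so the key drops out. Then M2 = (M1 ⊕ M2) ⊕ M1 over the first 11 bytes.
byte 0: (cb XOR 10) XOR 70 = db XOR 70 = ab
byte 1: (14 XOR cc) XOR 61 = d8 XOR 61 = b9
byte 2: (67 XOR e7) XOR 63 = 80 XOR 63 = e3
byte 3: (40 XOR 65) XOR 6b = 25 XOR 6b = 4e
byte 4: (d0 XOR 90) XOR 65 = 40 XOR 65 = 25
byte 5: (60 XOR fa) XOR 74 = 9a XOR 74 = ee
byte 6: (6b XOR a6) XOR 20 = cd XOR 20 = ed
byte 7: (03 XOR 09) XOR 61 = 0a XOR 61 = 6b
byte 8: (8b XOR 7a) XOR 62 = f1 XOR 62 = 93
byte 9: (ae XOR 54) XOR 6f = fa XOR 6f = 95
byte 10: (09 XOR d2) XOR 72 = db XOR 72 = a9

10101011 10111001 11100011 01001110 00100101 11101110 11101101 01101011 10010011 10010101 10101001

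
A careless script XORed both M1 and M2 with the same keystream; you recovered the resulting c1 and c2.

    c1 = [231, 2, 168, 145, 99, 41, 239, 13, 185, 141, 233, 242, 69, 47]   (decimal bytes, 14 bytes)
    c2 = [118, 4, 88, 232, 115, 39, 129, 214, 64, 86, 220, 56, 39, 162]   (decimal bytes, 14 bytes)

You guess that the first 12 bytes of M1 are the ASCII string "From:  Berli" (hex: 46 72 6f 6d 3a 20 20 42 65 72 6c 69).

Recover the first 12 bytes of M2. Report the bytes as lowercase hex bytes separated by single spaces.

d7 74 9f 14 2a 2e 4e 99 9c a9 59 a3

First, c1 ⊕ c2 = (M1 ⊕ K) ⊕ (M2 ⊕ K) = M1 ⊕ M2, so the key drops out. Then M2 = (M1 ⊕ M2) ⊕ M1 over the first 12 bytes.
byte 0: (e7 XOR 76) XOR 46 = 91 XOR 46 = d7
byte 1: (02 XOR 04) XOR 72 = 06 XOR 72 = 74
byte 2: (a8 XOR 58) XOR 6f = f0 XOR 6f = 9f
byte 3: (91 XOR e8) XOR 6d = 79 XOR 6d = 14
byte 4: (63 XOR 73) XOR 3a = 10 XOR 3a = 2a
byte 5: (29 XOR 27) XOR 20 = 0e XOR 20 = 2e
byte 6: (ef XOR 81) XOR 20 = 6e XOR 20 = 4e
byte 7: (0d XOR d6) XOR 42 = db XOR 42 = 99
byte 8: (b9 XOR 40) XOR 65 = f9 XOR 65 = 9c
byte 9: (8d XOR 56) XOR 72 = db XOR 72 = a9
byte 10: (e9 XOR dc) XOR 6c = 35 XOR 6c = 59
byte 11: (f2 XOR 38) XOR 69 = ca XOR 69 = a3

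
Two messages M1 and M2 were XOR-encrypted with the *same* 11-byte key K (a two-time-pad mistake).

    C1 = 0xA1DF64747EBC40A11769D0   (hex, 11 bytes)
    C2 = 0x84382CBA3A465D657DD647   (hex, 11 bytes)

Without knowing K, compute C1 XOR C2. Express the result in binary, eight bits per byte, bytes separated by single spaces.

00100101 11100111 01001000 11001110 01000100 11111010 00011101 11000100 01101010 10111111 10010111

C1 ⊕ C2 = (M1 ⊕ K) ⊕ (M2 ⊕ K) = M1 ⊕ M2 — the shared key cancels under XOR.
byte 0: a1 ⊕ 84 = 25
byte 1: df ⊕ 38 = e7
byte 2: 64 ⊕ 2c = 48
byte 3: 74 ⊕ ba = ce
byte 4: 7e ⊕ 3a = 44
byte 5: bc ⊕ 46 = fa
byte 6: 40 ⊕ 5d = 1d
byte 7: a1 ⊕ 65 = c4
byte 8: 17 ⊕ 7d = 6a
byte 9: 69 ⊕ d6 = bf
byte 10: d0 ⊕ 47 = 97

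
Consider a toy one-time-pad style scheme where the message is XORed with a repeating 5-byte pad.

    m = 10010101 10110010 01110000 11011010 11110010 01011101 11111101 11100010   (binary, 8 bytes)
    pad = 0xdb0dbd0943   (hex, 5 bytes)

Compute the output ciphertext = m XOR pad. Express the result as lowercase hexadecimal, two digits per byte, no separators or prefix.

The 5-byte key repeats, so the effective keystream is db 0d bd 09 43 db 0d bd.
byte 0: 95 XOR db = 4e
byte 1: b2 XOR 0d = bf
byte 2: 70 XOR bd = cd
byte 3: da XOR 09 = d3
byte 4: f2 XOR 43 = b1
byte 5: 5d XOR db = 86
byte 6: fd XOR 0d = f0
byte 7: e2 XOR bd = 5f

4ebfcdd3b186f05f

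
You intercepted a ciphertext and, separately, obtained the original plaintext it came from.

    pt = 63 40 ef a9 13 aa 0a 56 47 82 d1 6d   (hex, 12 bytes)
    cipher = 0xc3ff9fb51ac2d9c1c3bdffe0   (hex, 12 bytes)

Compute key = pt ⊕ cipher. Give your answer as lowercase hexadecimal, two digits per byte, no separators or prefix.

a0bf701c0968d397843f2e8d

Since cipher = pt ⊕ key, XORing both sides with pt gives key = pt ⊕ cipher.
63 ^ c3 = a0
40 ^ ff = bf
ef ^ 9f = 70
a9 ^ b5 = 1c
13 ^ 1a = 09
aa ^ c2 = 68
0a ^ d9 = d3
56 ^ c1 = 97
47 ^ c3 = 84
82 ^ bd = 3f
d1 ^ ff = 2e
6d ^ e0 = 8d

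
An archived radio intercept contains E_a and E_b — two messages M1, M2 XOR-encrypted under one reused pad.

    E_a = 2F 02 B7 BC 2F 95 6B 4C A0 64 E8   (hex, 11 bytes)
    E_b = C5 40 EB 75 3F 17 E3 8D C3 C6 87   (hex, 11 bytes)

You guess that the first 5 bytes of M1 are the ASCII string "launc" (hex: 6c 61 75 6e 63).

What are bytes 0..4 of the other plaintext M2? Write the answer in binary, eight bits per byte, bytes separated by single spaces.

10000110 00100011 00101001 10100111 01110011

First, E_a ⊕ E_b = (M1 ⊕ K) ⊕ (M2 ⊕ K) = M1 ⊕ M2, so the key drops out. Then M2 = (M1 ⊕ M2) ⊕ M1 over the first 5 bytes.
byte 0: (2f ^ c5) ^ 6c = ea ^ 6c = 86
byte 1: (02 ^ 40) ^ 61 = 42 ^ 61 = 23
byte 2: (b7 ^ eb) ^ 75 = 5c ^ 75 = 29
byte 3: (bc ^ 75) ^ 6e = c9 ^ 6e = a7
byte 4: (2f ^ 3f) ^ 63 = 10 ^ 63 = 73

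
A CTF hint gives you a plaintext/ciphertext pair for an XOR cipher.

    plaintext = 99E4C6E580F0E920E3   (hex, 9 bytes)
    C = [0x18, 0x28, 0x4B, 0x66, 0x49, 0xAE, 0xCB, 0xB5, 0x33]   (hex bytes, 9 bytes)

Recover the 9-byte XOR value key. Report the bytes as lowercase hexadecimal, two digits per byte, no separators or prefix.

81cc8d83c95e2295d0

Since C = plaintext ⊕ key, XORing both sides with plaintext gives key = plaintext ⊕ C.
byte 0: 99 XOR 18 = 81
byte 1: e4 XOR 28 = cc
byte 2: c6 XOR 4b = 8d
byte 3: e5 XOR 66 = 83
byte 4: 80 XOR 49 = c9
byte 5: f0 XOR ae = 5e
byte 6: e9 XOR cb = 22
byte 7: 20 XOR b5 = 95
byte 8: e3 XOR 33 = d0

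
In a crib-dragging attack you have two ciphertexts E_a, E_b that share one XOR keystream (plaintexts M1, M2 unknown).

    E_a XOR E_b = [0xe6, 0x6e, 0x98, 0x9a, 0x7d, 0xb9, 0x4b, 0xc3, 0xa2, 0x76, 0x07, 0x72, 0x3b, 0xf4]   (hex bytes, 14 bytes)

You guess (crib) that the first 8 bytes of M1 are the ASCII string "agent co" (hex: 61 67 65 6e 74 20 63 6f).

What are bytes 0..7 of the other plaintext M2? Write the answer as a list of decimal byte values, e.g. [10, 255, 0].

[135, 9, 253, 244, 9, 153, 40, 172]

Since E_a ⊕ E_b = M1 ⊕ M2, XORing with the guessed M1 bytes yields the corresponding M2 bytes: M2 = (E_a ⊕ E_b) ⊕ M1.
byte 0: e6 ^ 61 = 87
byte 1: 6e ^ 67 = 09
byte 2: 98 ^ 65 = fd
byte 3: 9a ^ 6e = f4
byte 4: 7d ^ 74 = 09
byte 5: b9 ^ 20 = 99
byte 6: 4b ^ 63 = 28
byte 7: c3 ^ 6f = ac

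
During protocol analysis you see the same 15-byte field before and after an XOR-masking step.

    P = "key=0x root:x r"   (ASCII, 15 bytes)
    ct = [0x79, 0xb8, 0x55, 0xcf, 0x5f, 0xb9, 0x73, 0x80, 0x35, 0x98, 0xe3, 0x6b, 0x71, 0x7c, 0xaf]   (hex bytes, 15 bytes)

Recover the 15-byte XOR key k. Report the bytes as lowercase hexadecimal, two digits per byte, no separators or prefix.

Since ct = P ⊕ k, XORing both sides with P gives k = P ⊕ ct.
6b ^ 79 = 12
65 ^ b8 = dd
79 ^ 55 = 2c
3d ^ cf = f2
30 ^ 5f = 6f
78 ^ b9 = c1
20 ^ 73 = 53
72 ^ 80 = f2
6f ^ 35 = 5a
6f ^ 98 = f7
74 ^ e3 = 97
3a ^ 6b = 51
78 ^ 71 = 09
20 ^ 7c = 5c
72 ^ af = dd

12dd2cf26fc153f25af79751095cdd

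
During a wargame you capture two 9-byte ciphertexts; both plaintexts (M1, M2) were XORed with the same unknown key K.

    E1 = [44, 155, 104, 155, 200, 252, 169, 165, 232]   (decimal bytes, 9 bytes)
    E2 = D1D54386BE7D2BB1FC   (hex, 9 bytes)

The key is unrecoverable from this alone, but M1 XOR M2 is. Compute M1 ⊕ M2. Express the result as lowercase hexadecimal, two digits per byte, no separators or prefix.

fd4e2b1d7681821414

E1 ⊕ E2 = (M1 ⊕ K) ⊕ (M2 ⊕ K) = M1 ⊕ M2 — the shared key cancels under XOR.
2c ⊕ d1 = fd
9b ⊕ d5 = 4e
68 ⊕ 43 = 2b
9b ⊕ 86 = 1d
c8 ⊕ be = 76
fc ⊕ 7d = 81
a9 ⊕ 2b = 82
a5 ⊕ b1 = 14
e8 ⊕ fc = 14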